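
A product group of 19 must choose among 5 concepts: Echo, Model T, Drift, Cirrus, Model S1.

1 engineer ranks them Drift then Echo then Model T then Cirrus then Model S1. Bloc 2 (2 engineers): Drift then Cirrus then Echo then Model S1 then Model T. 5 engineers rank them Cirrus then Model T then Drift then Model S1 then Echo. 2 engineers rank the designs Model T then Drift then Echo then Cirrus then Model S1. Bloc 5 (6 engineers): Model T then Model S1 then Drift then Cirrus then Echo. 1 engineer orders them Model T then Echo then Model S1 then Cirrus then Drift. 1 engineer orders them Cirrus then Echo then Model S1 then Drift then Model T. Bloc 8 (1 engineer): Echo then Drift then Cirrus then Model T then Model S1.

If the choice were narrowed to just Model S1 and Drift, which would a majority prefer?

Ballots ranking Model S1 above Drift: 6 + 1 + 1 = 8.
Ballots ranking Drift above Model S1: 19 − 8 = 11.
Drift wins the head-to-head 11–8.

Drift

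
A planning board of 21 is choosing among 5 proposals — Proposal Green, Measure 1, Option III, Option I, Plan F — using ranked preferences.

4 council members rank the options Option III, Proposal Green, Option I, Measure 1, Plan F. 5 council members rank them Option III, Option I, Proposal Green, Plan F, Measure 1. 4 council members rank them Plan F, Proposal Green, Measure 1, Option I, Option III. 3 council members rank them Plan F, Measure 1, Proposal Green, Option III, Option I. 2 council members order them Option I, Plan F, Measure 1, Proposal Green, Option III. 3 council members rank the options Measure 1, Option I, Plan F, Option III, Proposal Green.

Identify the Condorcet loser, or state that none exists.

Head-to-head results (21 council members):
Proposal Green–Measure 1: Proposal Green 13–8.
Proposal Green vs Option III: Option III wins 12–9.
Proposal Green vs Option I: Proposal Green preferred on 4+4+3 = 11 ballots; Proposal Green wins 11–10.
Proposal Green vs Plan F: Plan F wins 12–9.
Measure 1 vs Option III: Measure 1 is ranked higher on 4+3+2+3 = 12 ballots, Option III on 9. Measure 1 wins 12–9.
Measure 1 vs Option I: Option I, 11–10.
Measure 1 vs Plan F: 7 to 14, Plan F.
Option III vs Option I: 4+5+3 = 12 for Option III, 9 for Option I — Option III by 12–9.
Option III vs Plan F: 9 to 12, Plan F.
Option I vs Plan F: 14 to 7, Option I.
Each option has at least one pairwise win (Proposal Green beats Measure 1; Measure 1 beats Option III; Option III beats Proposal Green; Option I beats Measure 1; Plan F beats Proposal Green) — no Condorcet loser.

none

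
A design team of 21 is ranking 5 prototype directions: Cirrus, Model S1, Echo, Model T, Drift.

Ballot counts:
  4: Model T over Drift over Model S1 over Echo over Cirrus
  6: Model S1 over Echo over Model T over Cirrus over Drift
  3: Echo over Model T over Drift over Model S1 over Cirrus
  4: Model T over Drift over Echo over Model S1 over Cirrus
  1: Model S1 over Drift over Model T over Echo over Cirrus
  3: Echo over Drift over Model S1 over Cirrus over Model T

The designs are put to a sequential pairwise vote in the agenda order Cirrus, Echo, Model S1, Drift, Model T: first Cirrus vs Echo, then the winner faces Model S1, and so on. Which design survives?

Round 1: Cirrus vs Echo — 0–21, Echo advances.
Round 2: Echo vs Model S1 — 10–11, Model S1 advances.
Round 3: Model S1 vs Drift — 7–14, Drift advances.
Round 4: Drift vs Model T — 4–17, Model T advances.
The agenda winner is Model T.

Model T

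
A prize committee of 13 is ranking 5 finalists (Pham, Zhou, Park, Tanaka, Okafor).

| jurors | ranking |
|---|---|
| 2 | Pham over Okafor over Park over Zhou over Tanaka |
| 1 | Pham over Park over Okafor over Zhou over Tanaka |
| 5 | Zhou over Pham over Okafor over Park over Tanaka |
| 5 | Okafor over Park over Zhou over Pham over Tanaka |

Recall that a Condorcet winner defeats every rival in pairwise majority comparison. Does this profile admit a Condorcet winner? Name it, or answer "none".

none

Check each pair by majority over 13 ballots:
Pham vs Zhou: Zhou, 10–3.
Pham vs Park: Pham wins 8–5.
Pham vs Tanaka: Pham wins 13–0.
Pham vs Okafor: Pham, 8–5.
Zhou vs Park: Park wins 8–5.
Zhou–Tanaka: Zhou 13–0.
Zhou–Okafor: Okafor 8–5.
Park vs Tanaka: Park, 13–0.
Park vs Okafor: Okafor, 12–1.
Tanaka vs Okafor: Okafor, 13–0.
Every nominee loses at least once (Pham loses to Zhou; Zhou loses to Park; Park loses to Pham; Tanaka loses to Pham; Okafor loses to Pham). The majority relation contains the cycle Pham beats Park beats Zhou beats Pham, so there is no Condorcet winner.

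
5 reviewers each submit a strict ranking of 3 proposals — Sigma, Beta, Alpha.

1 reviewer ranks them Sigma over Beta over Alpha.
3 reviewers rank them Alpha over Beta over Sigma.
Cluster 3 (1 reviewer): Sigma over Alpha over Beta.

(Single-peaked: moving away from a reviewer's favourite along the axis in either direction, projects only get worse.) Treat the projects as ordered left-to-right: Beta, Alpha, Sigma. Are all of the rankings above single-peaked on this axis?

Axis positions: Beta=1, Alpha=2, Sigma=3.
Cluster 1: ranking walks positions 3-1-2; Beta is ranked above Alpha even though Alpha lies between Beta and the peak Sigma on the axis — preferences dip and rise again. Not single-peaked.
Cluster 2 (peak Alpha at position 2): ranking walks positions 2-1-3, expanding outward from the peak — single-peaked.
Cluster 3 (peak Sigma at position 3): ranking walks positions 3-2-1, expanding outward from the peak — single-peaked.
Cluster 1 violates single-peakedness, so the profile is not single-peaked on this axis.

no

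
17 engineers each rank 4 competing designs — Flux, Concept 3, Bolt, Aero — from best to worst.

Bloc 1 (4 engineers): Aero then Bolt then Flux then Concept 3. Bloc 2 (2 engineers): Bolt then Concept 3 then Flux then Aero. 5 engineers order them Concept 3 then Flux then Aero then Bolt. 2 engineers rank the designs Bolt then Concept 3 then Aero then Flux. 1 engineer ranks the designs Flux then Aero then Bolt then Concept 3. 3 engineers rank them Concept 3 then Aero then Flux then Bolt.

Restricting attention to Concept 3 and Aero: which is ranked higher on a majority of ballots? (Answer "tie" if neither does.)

Ballots ranking Concept 3 above Aero: 2 + 5 + 2 + 3 = 12.
Ballots ranking Aero above Concept 3: 17 − 12 = 5.
Concept 3 wins the head-to-head 12–5.

Concept 3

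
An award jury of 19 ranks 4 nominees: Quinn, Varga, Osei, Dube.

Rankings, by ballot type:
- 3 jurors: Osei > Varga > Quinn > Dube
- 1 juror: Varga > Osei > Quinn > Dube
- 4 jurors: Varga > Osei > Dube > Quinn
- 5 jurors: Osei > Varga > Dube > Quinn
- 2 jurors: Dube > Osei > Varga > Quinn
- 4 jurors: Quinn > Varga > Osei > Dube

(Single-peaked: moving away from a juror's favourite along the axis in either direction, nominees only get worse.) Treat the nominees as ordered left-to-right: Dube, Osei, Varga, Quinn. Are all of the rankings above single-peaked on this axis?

yes

Axis positions: Dube=1, Osei=2, Varga=3, Quinn=4.
Ballot type 1 (peak Osei at position 2): ranking walks positions 2-3-4-1, expanding outward from the peak — single-peaked.
Ballot type 2 (peak Varga at position 3): ranking walks positions 3-2-4-1, expanding outward from the peak — single-peaked.
Ballot type 3 (peak Varga at position 3): ranking walks positions 3-2-1-4, expanding outward from the peak — single-peaked.
Ballot type 4 (peak Osei at position 2): ranking walks positions 2-3-1-4, expanding outward from the peak — single-peaked.
Ballot type 5 (peak Dube at position 1): ranking walks positions 1-2-3-4, expanding outward from the peak — single-peaked.
Ballot type 6 (peak Quinn at position 4): ranking walks positions 4-3-2-1, expanding outward from the peak — single-peaked.
Every ranking is single-peaked on this axis.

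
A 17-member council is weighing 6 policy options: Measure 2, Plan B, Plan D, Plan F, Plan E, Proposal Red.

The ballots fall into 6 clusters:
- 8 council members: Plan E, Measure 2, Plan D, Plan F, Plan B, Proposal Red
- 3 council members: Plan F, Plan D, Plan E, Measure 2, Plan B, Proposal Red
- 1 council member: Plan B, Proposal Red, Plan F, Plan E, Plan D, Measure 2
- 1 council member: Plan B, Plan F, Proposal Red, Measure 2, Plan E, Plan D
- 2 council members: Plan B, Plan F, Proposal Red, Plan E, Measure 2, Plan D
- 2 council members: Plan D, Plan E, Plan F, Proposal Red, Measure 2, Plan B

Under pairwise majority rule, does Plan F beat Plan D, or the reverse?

Plan D

Ballots ranking Plan F above Plan D: 3 + 1 + 1 + 2 = 7.
Ballots ranking Plan D above Plan F: 17 − 7 = 10.
Plan D wins the head-to-head 10–7.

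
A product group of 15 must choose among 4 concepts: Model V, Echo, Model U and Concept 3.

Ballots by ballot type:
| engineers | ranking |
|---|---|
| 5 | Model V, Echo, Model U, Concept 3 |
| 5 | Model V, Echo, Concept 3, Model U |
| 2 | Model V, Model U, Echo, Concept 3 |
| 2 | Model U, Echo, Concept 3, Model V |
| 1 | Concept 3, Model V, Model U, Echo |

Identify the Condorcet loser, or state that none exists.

Concept 3

Head-to-head results (15 engineers):
Model V vs Echo: 5+5+2+1 = 13 for Model V, 2 for Echo — Model V by 13–2.
Model V vs Model U: Model V wins 13–2.
Model V vs Concept 3: Model V is ranked higher on 5+5+2 = 12 ballots, Concept 3 on 3. Model V wins 12–3.
Echo–Model U: Echo 10–5.
Echo vs Concept 3: 14 to 1, Echo.
Model U vs Concept 3: Model U is ranked higher on 5+2+2 = 9 ballots, Concept 3 on 6. Model U wins 9–6.
Concept 3 is beaten in every head-to-head and is the Condorcet loser.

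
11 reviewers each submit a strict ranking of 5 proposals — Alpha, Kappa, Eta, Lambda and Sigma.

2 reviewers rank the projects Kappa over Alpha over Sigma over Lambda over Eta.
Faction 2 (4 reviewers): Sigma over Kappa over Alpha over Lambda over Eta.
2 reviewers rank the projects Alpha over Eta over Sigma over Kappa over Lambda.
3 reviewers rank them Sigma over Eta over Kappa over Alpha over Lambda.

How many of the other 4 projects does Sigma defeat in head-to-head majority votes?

Sigma against each rival (11 reviewers):
Sigma vs Alpha: Sigma is ranked higher on 4+3 = 7 ballots, Alpha on 4. Sigma wins 7–4.
Sigma–Kappa: Sigma 9–2.
Sigma vs Eta: Sigma, 9–2.
Sigma vs Lambda: Sigma is ranked higher on 2+4+2+3 = 11 ballots, Lambda on 0. Sigma wins 11–0.
Sigma beats Alpha, Kappa, Eta, Lambda — 4 pairwise wins.

4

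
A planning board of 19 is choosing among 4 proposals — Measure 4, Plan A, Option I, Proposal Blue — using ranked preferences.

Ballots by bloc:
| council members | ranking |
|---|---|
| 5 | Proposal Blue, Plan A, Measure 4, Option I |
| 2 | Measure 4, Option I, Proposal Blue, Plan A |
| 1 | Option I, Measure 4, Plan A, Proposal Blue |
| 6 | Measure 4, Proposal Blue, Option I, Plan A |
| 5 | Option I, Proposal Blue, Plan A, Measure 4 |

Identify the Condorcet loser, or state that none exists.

none

Pairwise majorities:
Measure 4–Plan A: Plan A 10–9.
Measure 4 vs Option I: 5+2+6 = 13 for Measure 4, 6 for Option I — Measure 4 by 13–6.
Measure 4 vs Proposal Blue: 2+1+6 = 9 for Measure 4, 10 for Proposal Blue — Proposal Blue by 10–9.
Plan A vs Option I: Plan A preferred on 5 ballots; Option I wins 14–5.
Plan A vs Proposal Blue: Proposal Blue, 18–1.
Option I vs Proposal Blue: 8 to 11, Proposal Blue.
Every option wins at least one matchup (Measure 4 beats Option I; Plan A beats Measure 4; Option I beats Plan A; Proposal Blue beats Measure 4), so there is no Condorcet loser.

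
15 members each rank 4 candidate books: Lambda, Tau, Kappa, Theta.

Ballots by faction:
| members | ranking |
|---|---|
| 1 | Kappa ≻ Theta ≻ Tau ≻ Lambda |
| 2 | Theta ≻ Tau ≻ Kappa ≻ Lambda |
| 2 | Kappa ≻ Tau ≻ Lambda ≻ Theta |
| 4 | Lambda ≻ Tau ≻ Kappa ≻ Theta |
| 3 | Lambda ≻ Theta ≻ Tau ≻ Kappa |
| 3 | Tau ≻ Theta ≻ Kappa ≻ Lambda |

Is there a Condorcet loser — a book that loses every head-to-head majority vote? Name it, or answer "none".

none

Pairwise majorities:
Lambda vs Tau: 7 to 8, Tau.
Lambda–Kappa: Kappa 8–7.
Lambda vs Theta: Lambda, 9–6.
Tau vs Kappa: Tau is ranked higher on 2+4+3+3 = 12 ballots, Kappa on 3. Tau wins 12–3.
Tau–Theta: Tau 9–6.
Kappa vs Theta: 1+2+4 = 7 for Kappa, 8 for Theta — Theta by 8–7.
No book is winless: Lambda beats Theta; Tau beats Lambda; Kappa beats Lambda; Theta beats Kappa. There is no Condorcet loser.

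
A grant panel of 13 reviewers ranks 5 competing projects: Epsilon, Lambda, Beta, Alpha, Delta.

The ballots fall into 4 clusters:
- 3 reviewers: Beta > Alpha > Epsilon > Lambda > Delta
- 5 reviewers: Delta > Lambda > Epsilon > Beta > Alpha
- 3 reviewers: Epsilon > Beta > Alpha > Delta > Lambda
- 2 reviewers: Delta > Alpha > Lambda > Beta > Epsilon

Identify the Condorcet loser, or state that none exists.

Head-to-head results (13 reviewers):
Epsilon vs Lambda: Lambda wins 7–6.
Epsilon vs Beta: Epsilon preferred on 5+3 = 8 ballots; Epsilon wins 8–5.
Epsilon vs Alpha: 8 to 5, Epsilon.
Epsilon vs Delta: Epsilon preferred on 3+3 = 6 ballots; Delta wins 7–6.
Lambda vs Beta: Lambda wins 7–6.
Lambda vs Alpha: Lambda is ranked higher on 5 ballots, Alpha on 8. Alpha wins 8–5.
Lambda vs Delta: 3 for Lambda, 10 for Delta — Delta by 10–3.
Beta vs Alpha: Beta wins 11–2.
Beta vs Delta: Beta is ranked higher on 3+3 = 6 ballots, Delta on 7. Delta wins 7–6.
Alpha vs Delta: Delta, 7–6.
Every project wins at least one matchup (Epsilon beats Beta; Lambda beats Epsilon; Beta beats Alpha; Alpha beats Lambda; Delta beats Epsilon), so there is no Condorcet loser.

none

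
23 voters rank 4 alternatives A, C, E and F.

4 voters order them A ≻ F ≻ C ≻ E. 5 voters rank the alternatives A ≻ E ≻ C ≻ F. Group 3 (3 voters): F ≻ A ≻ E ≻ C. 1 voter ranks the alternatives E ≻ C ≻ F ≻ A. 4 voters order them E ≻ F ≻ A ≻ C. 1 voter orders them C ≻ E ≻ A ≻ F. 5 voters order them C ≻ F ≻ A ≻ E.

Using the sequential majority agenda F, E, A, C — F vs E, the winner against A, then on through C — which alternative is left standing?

C

Round 1: F vs E — 12–11, F advances.
Round 2: F vs A — 13–10, F advances.
Round 3: F vs C — 11–12, C advances.
The agenda winner is C.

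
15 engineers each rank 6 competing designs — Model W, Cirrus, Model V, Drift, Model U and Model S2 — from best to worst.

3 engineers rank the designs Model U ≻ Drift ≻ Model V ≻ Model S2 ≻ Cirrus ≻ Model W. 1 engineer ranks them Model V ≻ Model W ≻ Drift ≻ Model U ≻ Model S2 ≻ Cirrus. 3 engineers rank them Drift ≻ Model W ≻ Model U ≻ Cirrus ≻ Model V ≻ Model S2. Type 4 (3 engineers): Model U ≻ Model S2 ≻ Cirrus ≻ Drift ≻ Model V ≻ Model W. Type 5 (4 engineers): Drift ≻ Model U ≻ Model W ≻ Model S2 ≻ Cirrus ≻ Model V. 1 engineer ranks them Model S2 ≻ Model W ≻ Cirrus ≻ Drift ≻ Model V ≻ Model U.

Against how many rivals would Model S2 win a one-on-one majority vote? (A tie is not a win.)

Model S2 against each rival (15 engineers):
Model S2 vs Model W: Model W, 8–7.
Model S2 vs Cirrus: Model S2, 12–3.
Model S2 vs Model V: Model S2 is ranked higher on 3+4+1 = 8 ballots, Model V on 7. Model S2 wins 8–7.
Model S2 vs Drift: 3+1 = 4 for Model S2, 11 for Drift — Drift by 11–4.
Model S2–Model U: Model U 14–1.
Model S2 beats Cirrus, Model V; loses to Model W, Drift, Model U — 2 pairwise wins.

2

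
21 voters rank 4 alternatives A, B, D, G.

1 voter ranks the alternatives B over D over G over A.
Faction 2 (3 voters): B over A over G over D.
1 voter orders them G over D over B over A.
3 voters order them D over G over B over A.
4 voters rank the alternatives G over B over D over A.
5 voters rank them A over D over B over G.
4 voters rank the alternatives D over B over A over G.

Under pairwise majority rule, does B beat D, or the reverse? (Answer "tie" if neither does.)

Ballots ranking B above D: 1 + 3 + 4 = 8.
Ballots ranking D above B: 21 − 8 = 13.
D wins the head-to-head 13–8.

D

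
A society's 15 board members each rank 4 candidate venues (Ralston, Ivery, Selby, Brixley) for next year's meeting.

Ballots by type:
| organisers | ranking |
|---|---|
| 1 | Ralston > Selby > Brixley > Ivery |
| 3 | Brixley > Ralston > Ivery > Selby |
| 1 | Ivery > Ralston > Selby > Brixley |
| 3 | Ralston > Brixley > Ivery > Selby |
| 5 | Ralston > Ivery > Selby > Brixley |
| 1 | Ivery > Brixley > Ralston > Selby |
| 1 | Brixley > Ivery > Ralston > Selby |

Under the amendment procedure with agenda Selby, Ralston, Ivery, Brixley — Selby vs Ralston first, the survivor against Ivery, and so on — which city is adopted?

Round 1: Selby vs Ralston — 0–15, Ralston advances.
Round 2: Ralston vs Ivery — 12–3, Ralston advances.
Round 3: Ralston vs Brixley — 10–5, Ralston advances.
Ralston survives the agenda.

Ralston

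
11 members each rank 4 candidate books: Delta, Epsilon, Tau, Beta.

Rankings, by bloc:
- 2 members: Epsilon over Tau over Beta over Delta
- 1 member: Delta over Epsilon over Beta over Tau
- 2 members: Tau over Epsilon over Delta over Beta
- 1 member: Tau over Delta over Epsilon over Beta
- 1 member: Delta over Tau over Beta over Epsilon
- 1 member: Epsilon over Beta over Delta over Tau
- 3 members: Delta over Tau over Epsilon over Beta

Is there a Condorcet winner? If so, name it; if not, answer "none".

Delta

Check each pair by majority over 11 ballots:
Delta vs Epsilon: Delta preferred on 1+1+1+3 = 6 ballots; Delta wins 6–5.
Delta vs Tau: 6 to 5, Delta.
Delta vs Beta: Delta is ranked higher on 1+2+1+1+3 = 8 ballots, Beta on 3. Delta wins 8–3.
Epsilon vs Tau: Epsilon preferred on 2+1+1 = 4 ballots; Tau wins 7–4.
Epsilon vs Beta: Epsilon preferred on 2+1+2+1+1+3 = 10 ballots; Epsilon wins 10–1.
Tau vs Beta: Tau is ranked higher on 2+2+1+1+3 = 9 ballots, Beta on 2. Tau wins 9–2.
Delta defeats every rival head-to-head and is the Condorcet winner.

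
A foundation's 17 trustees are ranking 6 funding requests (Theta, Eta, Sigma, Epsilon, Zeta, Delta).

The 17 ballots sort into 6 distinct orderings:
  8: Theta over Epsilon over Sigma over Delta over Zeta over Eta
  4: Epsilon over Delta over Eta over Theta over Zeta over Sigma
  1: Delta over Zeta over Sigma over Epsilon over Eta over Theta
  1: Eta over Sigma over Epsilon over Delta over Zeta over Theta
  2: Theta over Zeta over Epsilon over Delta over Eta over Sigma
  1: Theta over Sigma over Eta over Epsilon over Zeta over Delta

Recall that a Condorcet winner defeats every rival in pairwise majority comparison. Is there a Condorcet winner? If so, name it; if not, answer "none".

Check each pair by majority over 17 ballots:
Theta vs Eta: 11 to 6, Theta.
Theta vs Sigma: Theta is ranked higher on 8+4+2+1 = 15 ballots, Sigma on 2. Theta wins 15–2.
Theta vs Epsilon: Theta is ranked higher on 8+2+1 = 11 ballots, Epsilon on 6. Theta wins 11–6.
Theta vs Zeta: Theta preferred on 8+4+2+1 = 15 ballots; Theta wins 15–2.
Theta vs Delta: Theta is ranked higher on 8+2+1 = 11 ballots, Delta on 6. Theta wins 11–6.
Eta vs Sigma: Eta preferred on 4+1+2 = 7 ballots; Sigma wins 10–7.
Eta vs Epsilon: Eta is ranked higher on 1+1 = 2 ballots, Epsilon on 15. Epsilon wins 15–2.
Eta vs Zeta: Eta is ranked higher on 4+1+1 = 6 ballots, Zeta on 11. Zeta wins 11–6.
Eta vs Delta: Eta preferred on 1+1 = 2 ballots; Delta wins 15–2.
Sigma vs Epsilon: 1+1+1 = 3 for Sigma, 14 for Epsilon — Epsilon by 14–3.
Sigma vs Zeta: 10 to 7, Sigma.
Sigma vs Delta: 10 to 7, Sigma.
Epsilon vs Zeta: Epsilon is ranked higher on 8+4+1+1 = 14 ballots, Zeta on 3. Epsilon wins 14–3.
Epsilon vs Delta: Epsilon is ranked higher on 8+4+1+2+1 = 16 ballots, Delta on 1. Epsilon wins 16–1.
Zeta vs Delta: 3 to 14, Delta.
Theta beats each of Eta, Sigma, Epsilon, Zeta, Delta — Theta is the Condorcet winner.

Theta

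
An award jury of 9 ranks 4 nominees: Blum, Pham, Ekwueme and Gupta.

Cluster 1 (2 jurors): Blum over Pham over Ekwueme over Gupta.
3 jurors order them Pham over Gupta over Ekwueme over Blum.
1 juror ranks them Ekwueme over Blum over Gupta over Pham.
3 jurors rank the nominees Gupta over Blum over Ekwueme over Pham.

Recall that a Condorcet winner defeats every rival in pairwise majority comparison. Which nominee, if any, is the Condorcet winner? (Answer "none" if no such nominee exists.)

Head-to-head results (9 jurors):
Blum vs Pham: Blum wins 6–3.
Blum vs Ekwueme: Blum preferred on 2+3 = 5 ballots; Blum wins 5–4.
Blum vs Gupta: Gupta, 6–3.
Pham vs Ekwueme: Pham wins 5–4.
Pham vs Gupta: Pham wins 5–4.
Ekwueme–Gupta: Gupta 6–3.
Each nominee drops at least one matchup (Blum loses to Gupta; Pham loses to Blum; Ekwueme loses to Blum; Gupta loses to Pham); the cycle Blum > Pham > Gupta > Blum rules out a Condorcet winner.

none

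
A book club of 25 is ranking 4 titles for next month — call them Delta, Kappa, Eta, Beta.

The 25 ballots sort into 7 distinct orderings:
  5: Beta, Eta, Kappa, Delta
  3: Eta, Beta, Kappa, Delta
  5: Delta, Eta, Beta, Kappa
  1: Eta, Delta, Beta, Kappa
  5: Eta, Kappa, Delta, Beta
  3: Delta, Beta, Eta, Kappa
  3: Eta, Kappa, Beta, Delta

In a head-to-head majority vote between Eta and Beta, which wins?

Ballots ranking Eta above Beta: 3 + 5 + 1 + 5 + 3 = 17.
Ballots ranking Beta above Eta: 25 − 17 = 8.
Eta wins the head-to-head 17–8.

Eta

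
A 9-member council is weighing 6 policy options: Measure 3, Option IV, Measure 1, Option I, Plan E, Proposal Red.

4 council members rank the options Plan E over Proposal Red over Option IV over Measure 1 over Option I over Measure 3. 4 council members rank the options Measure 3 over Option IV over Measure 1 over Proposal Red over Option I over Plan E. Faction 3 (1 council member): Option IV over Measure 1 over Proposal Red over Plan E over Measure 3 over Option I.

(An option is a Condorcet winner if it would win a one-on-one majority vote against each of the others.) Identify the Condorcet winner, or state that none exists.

Option IV

Head-to-head results (9 council members):
Measure 3 vs Option IV: Option IV, 5–4.
Measure 3 vs Measure 1: Measure 1, 5–4.
Measure 3 vs Option I: Measure 3, 5–4.
Measure 3–Plan E: Plan E 5–4.
Measure 3 vs Proposal Red: Proposal Red, 5–4.
Option IV vs Measure 1: Option IV wins 9–0.
Option IV–Option I: Option IV 9–0.
Option IV vs Plan E: Option IV, 5–4.
Option IV vs Proposal Red: Option IV, 5–4.
Measure 1 vs Option I: Measure 1, 9–0.
Measure 1 vs Plan E: Measure 1, 5–4.
Measure 1–Proposal Red: Measure 1 5–4.
Option I vs Plan E: Plan E wins 5–4.
Option I vs Proposal Red: Proposal Red wins 9–0.
Plan E vs Proposal Red: Proposal Red, 5–4.
Option IV beats each of Measure 3, Measure 1, Option I, Plan E, Proposal Red — Option IV is the Condorcet winner.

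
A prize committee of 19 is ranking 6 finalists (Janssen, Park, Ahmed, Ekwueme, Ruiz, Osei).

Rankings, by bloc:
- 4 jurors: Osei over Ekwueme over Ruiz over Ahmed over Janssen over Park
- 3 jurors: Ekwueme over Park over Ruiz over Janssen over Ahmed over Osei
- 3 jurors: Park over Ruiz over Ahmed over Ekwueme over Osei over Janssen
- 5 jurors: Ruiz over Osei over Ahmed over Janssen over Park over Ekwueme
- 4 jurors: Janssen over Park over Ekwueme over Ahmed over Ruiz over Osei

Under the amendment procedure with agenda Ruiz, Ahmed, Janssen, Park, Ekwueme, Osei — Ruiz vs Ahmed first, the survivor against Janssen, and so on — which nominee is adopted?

Round 1: Ruiz vs Ahmed — 15–4, Ruiz advances.
Round 2: Ruiz vs Janssen — 15–4, Ruiz advances.
Round 3: Ruiz vs Park — 9–10, Park advances.
Round 4: Park vs Ekwueme — 12–7, Park advances.
Round 5: Park vs Osei — 10–9, Park advances.
The agenda winner is Park.

Park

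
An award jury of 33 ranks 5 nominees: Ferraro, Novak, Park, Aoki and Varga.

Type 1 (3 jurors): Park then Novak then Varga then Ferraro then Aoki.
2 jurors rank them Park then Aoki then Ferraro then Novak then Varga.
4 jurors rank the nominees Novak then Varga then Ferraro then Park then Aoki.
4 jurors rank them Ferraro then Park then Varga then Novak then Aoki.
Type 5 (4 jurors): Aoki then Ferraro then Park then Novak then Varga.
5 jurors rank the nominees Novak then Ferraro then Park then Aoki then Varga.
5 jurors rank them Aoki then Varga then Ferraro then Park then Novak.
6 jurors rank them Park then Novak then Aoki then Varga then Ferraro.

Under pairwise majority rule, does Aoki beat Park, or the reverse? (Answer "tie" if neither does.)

Park

Ballots ranking Aoki above Park: 4 + 5 = 9.
Ballots ranking Park above Aoki: 33 − 9 = 24.
Park wins the head-to-head 24–9.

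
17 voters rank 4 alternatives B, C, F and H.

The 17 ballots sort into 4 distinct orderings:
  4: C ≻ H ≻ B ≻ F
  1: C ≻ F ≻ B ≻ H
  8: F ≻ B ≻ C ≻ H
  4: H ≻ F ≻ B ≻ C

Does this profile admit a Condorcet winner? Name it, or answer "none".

F

Pairwise majorities:
B–C: B 12–5.
B–F: F 13–4.
B vs H: B, 9–8.
C–F: F 12–5.
C–H: C 13–4.
F–H: F 9–8.
F defeats every rival head-to-head and is the Condorcet winner.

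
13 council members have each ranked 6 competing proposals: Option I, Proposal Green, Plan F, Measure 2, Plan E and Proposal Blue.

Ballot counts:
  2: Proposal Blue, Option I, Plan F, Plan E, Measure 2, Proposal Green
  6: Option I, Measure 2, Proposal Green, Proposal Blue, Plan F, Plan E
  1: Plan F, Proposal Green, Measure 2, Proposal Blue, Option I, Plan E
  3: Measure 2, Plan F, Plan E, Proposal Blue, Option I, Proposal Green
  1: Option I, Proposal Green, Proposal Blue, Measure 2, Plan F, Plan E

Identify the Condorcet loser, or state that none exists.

Pairwise majorities:
Option I vs Proposal Green: Option I wins 12–1.
Option I vs Plan F: Option I wins 9–4.
Option I vs Measure 2: Option I, 9–4.
Option I–Plan E: Option I 10–3.
Option I vs Proposal Blue: 7 to 6, Option I.
Proposal Green vs Plan F: Proposal Green wins 7–6.
Proposal Green vs Measure 2: Proposal Green preferred on 1+1 = 2 ballots; Measure 2 wins 11–2.
Proposal Green vs Plan E: Proposal Green, 8–5.
Proposal Green vs Proposal Blue: Proposal Green, 8–5.
Plan F vs Measure 2: Measure 2 wins 10–3.
Plan F vs Plan E: 2+6+1+3+1 = 13 for Plan F, 0 for Plan E — Plan F by 13–0.
Plan F vs Proposal Blue: Proposal Blue, 9–4.
Measure 2 vs Plan E: 11 to 2, Measure 2.
Measure 2 vs Proposal Blue: Measure 2, 10–3.
Plan E vs Proposal Blue: Plan E is ranked higher on 3 ballots, Proposal Blue on 10. Proposal Blue wins 10–3.
Plan E is beaten in every head-to-head and is the Condorcet loser.

Plan E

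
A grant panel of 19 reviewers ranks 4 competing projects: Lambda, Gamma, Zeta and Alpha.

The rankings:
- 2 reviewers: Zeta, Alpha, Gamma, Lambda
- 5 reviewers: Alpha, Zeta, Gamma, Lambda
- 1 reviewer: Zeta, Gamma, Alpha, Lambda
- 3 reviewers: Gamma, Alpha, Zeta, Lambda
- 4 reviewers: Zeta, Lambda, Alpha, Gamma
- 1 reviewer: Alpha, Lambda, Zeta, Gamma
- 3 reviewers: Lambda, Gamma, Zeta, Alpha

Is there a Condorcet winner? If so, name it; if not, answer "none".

Zeta

Check each pair by majority over 19 ballots:
Lambda vs Gamma: Lambda preferred on 4+1+3 = 8 ballots; Gamma wins 11–8.
Lambda vs Zeta: 4 to 15, Zeta.
Lambda vs Alpha: Lambda preferred on 4+3 = 7 ballots; Alpha wins 12–7.
Gamma vs Zeta: 3+3 = 6 for Gamma, 13 for Zeta — Zeta by 13–6.
Gamma vs Alpha: Gamma is ranked higher on 1+3+3 = 7 ballots, Alpha on 12. Alpha wins 12–7.
Zeta vs Alpha: 10 to 9, Zeta.
Zeta beats each of Lambda, Gamma, Alpha — Zeta is the Condorcet winner.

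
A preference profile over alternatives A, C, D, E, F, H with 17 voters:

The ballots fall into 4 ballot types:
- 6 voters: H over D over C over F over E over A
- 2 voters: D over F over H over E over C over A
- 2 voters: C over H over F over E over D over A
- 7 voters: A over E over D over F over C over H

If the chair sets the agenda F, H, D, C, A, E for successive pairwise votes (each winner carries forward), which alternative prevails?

E

Round 1: F vs H — 9–8, F advances.
Round 2: F vs D — 2–15, D advances.
Round 3: D vs C — 15–2, D advances.
Round 4: D vs A — 10–7, D advances.
Round 5: D vs E — 8–9, E advances.
The agenda winner is E.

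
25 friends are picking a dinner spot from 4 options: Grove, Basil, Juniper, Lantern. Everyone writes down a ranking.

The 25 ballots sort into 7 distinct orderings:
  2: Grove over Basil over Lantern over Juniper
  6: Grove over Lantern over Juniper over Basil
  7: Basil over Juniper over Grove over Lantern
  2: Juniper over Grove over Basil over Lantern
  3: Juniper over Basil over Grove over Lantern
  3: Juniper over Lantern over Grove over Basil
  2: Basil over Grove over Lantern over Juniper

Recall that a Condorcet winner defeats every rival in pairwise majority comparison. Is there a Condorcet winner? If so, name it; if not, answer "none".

Pairwise majorities:
Grove vs Basil: 2+6+2+3 = 13 for Grove, 12 for Basil — Grove by 13–12.
Grove vs Juniper: 2+6+2 = 10 for Grove, 15 for Juniper — Juniper by 15–10.
Grove vs Lantern: 22 to 3, Grove.
Basil vs Juniper: 11 to 14, Juniper.
Basil vs Lantern: Basil is ranked higher on 2+7+2+3+2 = 16 ballots, Lantern on 9. Basil wins 16–9.
Juniper vs Lantern: Juniper preferred on 7+2+3+3 = 15 ballots; Juniper wins 15–10.
Juniper beats each of Grove, Basil, Lantern — Juniper is the Condorcet winner.

Juniper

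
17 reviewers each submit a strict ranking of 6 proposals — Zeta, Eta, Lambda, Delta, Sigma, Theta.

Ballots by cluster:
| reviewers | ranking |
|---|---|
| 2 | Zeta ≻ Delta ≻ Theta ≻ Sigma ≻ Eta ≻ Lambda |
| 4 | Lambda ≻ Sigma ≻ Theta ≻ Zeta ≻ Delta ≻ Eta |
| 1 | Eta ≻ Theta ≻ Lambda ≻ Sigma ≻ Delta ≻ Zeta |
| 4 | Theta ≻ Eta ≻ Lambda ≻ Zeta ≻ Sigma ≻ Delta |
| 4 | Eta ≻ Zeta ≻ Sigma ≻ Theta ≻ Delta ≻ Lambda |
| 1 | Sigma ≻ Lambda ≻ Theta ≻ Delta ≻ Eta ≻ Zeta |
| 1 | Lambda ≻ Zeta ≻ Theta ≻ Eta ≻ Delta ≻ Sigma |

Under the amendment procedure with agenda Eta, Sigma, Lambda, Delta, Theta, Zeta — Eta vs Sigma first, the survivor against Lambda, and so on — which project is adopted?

Theta

Round 1: Eta vs Sigma — 10–7, Eta advances.
Round 2: Eta vs Lambda — 11–6, Eta advances.
Round 3: Eta vs Delta — 10–7, Eta advances.
Round 4: Eta vs Theta — 5–12, Theta advances.
Round 5: Theta vs Zeta — 10–7, Theta advances.
The agenda winner is Theta.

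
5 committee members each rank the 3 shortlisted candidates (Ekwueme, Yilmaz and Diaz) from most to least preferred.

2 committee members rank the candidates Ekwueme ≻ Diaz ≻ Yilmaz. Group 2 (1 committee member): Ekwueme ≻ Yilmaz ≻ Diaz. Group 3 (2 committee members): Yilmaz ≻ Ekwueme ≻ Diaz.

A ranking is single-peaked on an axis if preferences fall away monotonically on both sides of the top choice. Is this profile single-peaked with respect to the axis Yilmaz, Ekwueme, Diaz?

yes

Axis positions: Yilmaz=1, Ekwueme=2, Diaz=3.
Group 1 (peak Ekwueme at position 2): ranking walks positions 2-3-1, expanding outward from the peak — single-peaked.
Group 2 (peak Ekwueme at position 2): ranking walks positions 2-1-3, expanding outward from the peak — single-peaked.
Group 3 (peak Yilmaz at position 1): ranking walks positions 1-2-3, expanding outward from the peak — single-peaked.
Every ranking is single-peaked on this axis.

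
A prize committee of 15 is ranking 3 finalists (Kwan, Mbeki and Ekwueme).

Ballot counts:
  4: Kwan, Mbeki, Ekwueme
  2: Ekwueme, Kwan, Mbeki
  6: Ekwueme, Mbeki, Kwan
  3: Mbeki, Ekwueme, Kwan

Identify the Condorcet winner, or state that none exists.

Ekwueme

Head-to-head results (15 jurors):
Kwan vs Mbeki: Kwan is ranked higher on 4+2 = 6 ballots, Mbeki on 9. Mbeki wins 9–6.
Kwan vs Ekwueme: 4 to 11, Ekwueme.
Mbeki vs Ekwueme: Mbeki is ranked higher on 4+3 = 7 ballots, Ekwueme on 8. Ekwueme wins 8–7.
Ekwueme beats each of Kwan, Mbeki — Ekwueme is the Condorcet winner.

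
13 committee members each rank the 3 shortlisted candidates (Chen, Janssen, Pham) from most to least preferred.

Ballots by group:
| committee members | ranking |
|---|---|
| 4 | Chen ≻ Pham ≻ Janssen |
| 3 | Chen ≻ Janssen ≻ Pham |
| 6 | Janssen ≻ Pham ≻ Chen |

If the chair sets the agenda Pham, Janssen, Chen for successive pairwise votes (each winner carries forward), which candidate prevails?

Round 1: Pham vs Janssen — 4–9, Janssen advances.
Round 2: Janssen vs Chen — 6–7, Chen advances.
Chen survives the agenda.

Chen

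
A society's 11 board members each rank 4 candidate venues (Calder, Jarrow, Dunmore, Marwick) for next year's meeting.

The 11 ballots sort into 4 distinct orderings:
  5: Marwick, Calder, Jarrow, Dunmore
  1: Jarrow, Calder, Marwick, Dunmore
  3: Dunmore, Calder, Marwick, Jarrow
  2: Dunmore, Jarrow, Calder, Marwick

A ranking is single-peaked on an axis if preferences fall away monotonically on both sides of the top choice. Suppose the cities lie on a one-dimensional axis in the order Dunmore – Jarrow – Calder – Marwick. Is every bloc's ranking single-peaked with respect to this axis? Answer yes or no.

Axis positions: Dunmore=1, Jarrow=2, Calder=3, Marwick=4.
Bloc 1 (peak Marwick at position 4): ranking walks positions 4-3-2-1, expanding outward from the peak — single-peaked.
Bloc 2 (peak Jarrow at position 2): ranking walks positions 2-3-4-1, expanding outward from the peak — single-peaked.
Bloc 3: ranking walks positions 1-3-4-2; Calder is ranked above Jarrow even though Jarrow lies between Calder and the peak Dunmore on the axis — preferences dip and rise again. Not single-peaked.
Bloc 4 (peak Dunmore at position 1): ranking walks positions 1-2-3-4, expanding outward from the peak — single-peaked.
Bloc 3 violates single-peakedness, so the profile is not single-peaked on this axis.

no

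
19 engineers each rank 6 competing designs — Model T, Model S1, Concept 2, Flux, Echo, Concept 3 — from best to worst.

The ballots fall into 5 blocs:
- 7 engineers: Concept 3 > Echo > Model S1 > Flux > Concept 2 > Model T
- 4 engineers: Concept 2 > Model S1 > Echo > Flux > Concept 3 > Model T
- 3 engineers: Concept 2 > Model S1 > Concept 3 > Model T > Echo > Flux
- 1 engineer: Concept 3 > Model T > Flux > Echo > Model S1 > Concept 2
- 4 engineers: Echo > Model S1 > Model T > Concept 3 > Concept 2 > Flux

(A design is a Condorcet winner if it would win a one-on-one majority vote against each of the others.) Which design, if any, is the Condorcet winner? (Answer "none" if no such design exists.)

Head-to-head results (19 engineers):
Model T vs Model S1: Model S1, 18–1.
Model T vs Concept 2: Concept 2 wins 14–5.
Model T–Flux: Flux 11–8.
Model T vs Echo: Echo wins 15–4.
Model T–Concept 3: Concept 3 15–4.
Model S1 vs Concept 2: Model S1, 12–7.
Model S1–Flux: Model S1 18–1.
Model S1–Echo: Echo 12–7.
Model S1–Concept 3: Model S1 11–8.
Concept 2–Flux: Concept 2 11–8.
Concept 2–Echo: Echo 12–7.
Concept 2 vs Concept 3: Concept 3, 12–7.
Flux vs Echo: Echo, 18–1.
Flux vs Concept 3: Concept 3, 15–4.
Echo vs Concept 3: Concept 3, 11–8.
No design is unbeaten: Model T loses to Model S1; Model S1 loses to Echo; Concept 2 loses to Model S1; Flux loses to Model S1; Echo loses to Concept 3; Concept 3 loses to Model S1. In particular Model S1 > Concept 3 > Echo > Model S1 is a majority cycle — no Condorcet winner exists.

none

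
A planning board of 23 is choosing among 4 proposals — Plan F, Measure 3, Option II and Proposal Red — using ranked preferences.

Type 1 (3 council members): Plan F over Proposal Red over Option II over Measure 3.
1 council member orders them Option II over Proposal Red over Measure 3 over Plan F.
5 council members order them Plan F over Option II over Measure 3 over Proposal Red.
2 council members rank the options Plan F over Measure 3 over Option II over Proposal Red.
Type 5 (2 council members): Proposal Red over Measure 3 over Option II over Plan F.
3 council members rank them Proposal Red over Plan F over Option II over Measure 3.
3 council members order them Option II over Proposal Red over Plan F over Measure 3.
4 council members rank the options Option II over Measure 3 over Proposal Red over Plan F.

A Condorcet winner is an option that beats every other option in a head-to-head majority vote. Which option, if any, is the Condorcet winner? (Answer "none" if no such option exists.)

Check each pair by majority over 23 ballots:
Plan F vs Measure 3: 3+5+2+3+3 = 16 for Plan F, 7 for Measure 3 — Plan F by 16–7.
Plan F vs Option II: Plan F is ranked higher on 3+5+2+3 = 13 ballots, Option II on 10. Plan F wins 13–10.
Plan F vs Proposal Red: 10 to 13, Proposal Red.
Measure 3 vs Option II: 2+2 = 4 for Measure 3, 19 for Option II — Option II by 19–4.
Measure 3 vs Proposal Red: 11 to 12, Proposal Red.
Option II vs Proposal Red: 1+5+2+3+4 = 15 for Option II, 8 for Proposal Red — Option II by 15–8.
Each option drops at least one matchup (Plan F loses to Proposal Red; Measure 3 loses to Plan F; Option II loses to Plan F; Proposal Red loses to Option II); the cycle Plan F > Option II > Proposal Red > Plan F rules out a Condorcet winner.

none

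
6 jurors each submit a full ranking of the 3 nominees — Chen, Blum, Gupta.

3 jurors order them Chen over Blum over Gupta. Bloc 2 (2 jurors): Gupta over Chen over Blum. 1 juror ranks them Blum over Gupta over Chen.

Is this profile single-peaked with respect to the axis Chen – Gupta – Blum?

Axis positions: Chen=1, Gupta=2, Blum=3.
Bloc 1: ranking walks positions 1-3-2; Blum is ranked above Gupta even though Gupta lies between Blum and the peak Chen on the axis — preferences dip and rise again. Not single-peaked.
Bloc 2 (peak Gupta at position 2): ranking walks positions 2-1-3, expanding outward from the peak — single-peaked.
Bloc 3 (peak Blum at position 3): ranking walks positions 3-2-1, expanding outward from the peak — single-peaked.
Bloc 1 violates single-peakedness, so the profile is not single-peaked on this axis.

no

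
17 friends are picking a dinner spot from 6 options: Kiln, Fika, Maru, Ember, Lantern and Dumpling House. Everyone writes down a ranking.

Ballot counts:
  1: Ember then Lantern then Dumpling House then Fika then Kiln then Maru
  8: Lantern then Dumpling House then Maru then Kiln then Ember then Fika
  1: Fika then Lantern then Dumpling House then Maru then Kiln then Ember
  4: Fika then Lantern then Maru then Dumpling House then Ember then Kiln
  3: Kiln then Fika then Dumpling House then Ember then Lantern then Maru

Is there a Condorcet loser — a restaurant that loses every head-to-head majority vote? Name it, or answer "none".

Pairwise majorities:
Kiln vs Fika: Kiln wins 11–6.
Kiln vs Maru: Maru, 13–4.
Kiln–Ember: Kiln 12–5.
Kiln vs Lantern: 3 for Kiln, 14 for Lantern — Lantern by 14–3.
Kiln vs Dumpling House: Dumpling House, 14–3.
Fika vs Maru: Fika is ranked higher on 1+1+4+3 = 9 ballots, Maru on 8. Fika wins 9–8.
Fika vs Ember: Ember wins 9–8.
Fika–Lantern: Lantern 9–8.
Fika vs Dumpling House: Fika preferred on 1+4+3 = 8 ballots; Dumpling House wins 9–8.
Maru vs Ember: Maru preferred on 8+1+4 = 13 ballots; Maru wins 13–4.
Maru vs Lantern: 0 to 17, Lantern.
Maru vs Dumpling House: Maru preferred on 4 ballots; Dumpling House wins 13–4.
Ember vs Lantern: Lantern, 13–4.
Ember vs Dumpling House: Dumpling House wins 16–1.
Lantern vs Dumpling House: Lantern is ranked higher on 1+8+1+4 = 14 ballots, Dumpling House on 3. Lantern wins 14–3.
No restaurant is winless: Kiln beats Fika; Fika beats Maru; Maru beats Kiln; Ember beats Fika; Lantern beats Kiln; Dumpling House beats Kiln. There is no Condorcet loser.

none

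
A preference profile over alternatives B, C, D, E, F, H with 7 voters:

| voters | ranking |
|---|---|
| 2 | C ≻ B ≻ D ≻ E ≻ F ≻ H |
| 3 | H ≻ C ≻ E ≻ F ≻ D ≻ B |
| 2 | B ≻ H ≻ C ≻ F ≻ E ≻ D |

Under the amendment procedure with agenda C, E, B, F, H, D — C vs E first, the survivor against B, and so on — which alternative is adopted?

Round 1: C vs E — 7–0, C advances.
Round 2: C vs B — 5–2, C advances.
Round 3: C vs F — 7–0, C advances.
Round 4: C vs H — 2–5, H advances.
Round 5: H vs D — 5–2, H advances.
The agenda winner is H.

H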